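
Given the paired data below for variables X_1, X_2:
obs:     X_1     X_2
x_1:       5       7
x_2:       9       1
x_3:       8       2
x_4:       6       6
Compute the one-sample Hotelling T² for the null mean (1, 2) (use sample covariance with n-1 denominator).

Step 1 — sample mean vector:
  mean(X_1) = (5 + 9 + 8 + 6) / 4 = 28/4 = 7
  mean(X_2) = (7 + 1 + 2 + 6) / 4 = 16/4 = 4
  x̄ = (7, 4),  deviation x̄ - mu_0 = (7, 4) - (1, 2) = (6, 2).

Step 2 — sample covariance matrix, S[i,j] = (1/(n-1)) · Σ_k (x_{k,i} - mean_i) · (x_{k,j} - mean_j), divisor n-1 = 3:
  S[X_1,X_1] = ((-2)·(-2) + (2)·(2) + (1)·(1) + (-1)·(-1)) / 3 = 10/3 = 3.3333
  S[X_1,X_2] = ((-2)·(3) + (2)·(-3) + (1)·(-2) + (-1)·(2)) / 3 = -16/3 = -5.3333
  S[X_2,X_2] = ((3)·(3) + (-3)·(-3) + (-2)·(-2) + (2)·(2)) / 3 = 26/3 = 8.6667
  S = [[3.3333, -5.3333],
 [-5.3333, 8.6667]].

Step 3 — invert S. det(S) = 3.3333·8.6667 - (-5.3333)² = 0.4444.
  S^{-1} = (1/det) · [[d, -b], [-b, a]] = [[19.5, 12],
 [12, 7.5]].

Step 4 — quadratic form (x̄ - mu_0)^T · S^{-1} · (x̄ - mu_0):
  S^{-1} · (x̄ - mu_0) = (141, 87),
  (x̄ - mu_0)^T · [...] = (6)·(141) + (2)·(87) = 1020.

Step 5 — scale by n: T² = 4 · 1020 = 4080.

T² ≈ 4080


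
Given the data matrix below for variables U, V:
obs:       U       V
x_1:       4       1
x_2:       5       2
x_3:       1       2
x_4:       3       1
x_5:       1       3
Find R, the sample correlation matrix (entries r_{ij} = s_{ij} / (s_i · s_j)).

Step 1 — column means:
  mean(U) = (4 + 5 + 1 + 3 + 1) / 5 = 14/5 = 2.8
  mean(V) = (1 + 2 + 2 + 1 + 3) / 5 = 9/5 = 1.8

Step 2 — sample variances and covariances s[i,j] = (1/(n-1)) · Σ_k (x_{k,i} - mean_i) · (x_{k,j} - mean_j), with n-1 = 4:
  s[U,U] = ((1.2)·(1.2) + (2.2)·(2.2) + (-1.8)·(-1.8) + (0.2)·(0.2) + (-1.8)·(-1.8)) / 4 = 12.8/4 = 3.2
  s[U,V] = ((1.2)·(-0.8) + (2.2)·(0.2) + (-1.8)·(0.2) + (0.2)·(-0.8) + (-1.8)·(1.2)) / 4 = -3.2/4 = -0.8
  s[V,V] = ((-0.8)·(-0.8) + (0.2)·(0.2) + (0.2)·(0.2) + (-0.8)·(-0.8) + (1.2)·(1.2)) / 4 = 2.8/4 = 0.7
  Sample standard deviations s_i = √(s[i,i]):
  s(U) = √(3.2) = 1.7889
  s(V) = √(0.7) = 0.8367

Step 3 — r_{ij} = s_{ij} / (s_i · s_j):
  r[U,U] = 1 (diagonal).
  r[U,V] = -0.8 / (1.7889 · 0.8367) = -0.8 / 1.4967 = -0.5345
  r[V,V] = 1 (diagonal).

R is symmetric with unit diagonal. Assembling:

R = [[1, -0.5345],
 [-0.5345, 1]]


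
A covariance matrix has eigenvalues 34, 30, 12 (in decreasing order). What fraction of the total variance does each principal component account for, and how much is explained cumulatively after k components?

Step 1 — total variance = trace(Sigma) = Σ λ_i = 34 + 30 + 12 = 76.

Step 2 — fraction explained by component i = λ_i / Σ λ:
  PC1: 34/76 = 0.4474
  PC2: 30/76 = 0.3947
  PC3: 12/76 = 0.1579

Step 3 — cumulative fraction after k components = (λ_1 + ... + λ_k) / Σ λ:
  k = 1: 34/76 = 0.4474
  k = 2: (34 + 30)/76 = 64/76 = 0.8421
  k = 3: (34 + 30 + 12)/76 = 76/76 = 1

Summary (fraction, with percent):

explained: PC1 0.4474 (44.74%), PC2 0.3947 (39.47%), PC3 0.1579 (15.79%);  cumulative: 0.4474, 0.8421, 1


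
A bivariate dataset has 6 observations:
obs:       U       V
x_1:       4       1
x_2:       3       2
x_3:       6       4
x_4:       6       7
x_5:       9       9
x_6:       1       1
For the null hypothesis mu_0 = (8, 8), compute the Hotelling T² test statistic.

Step 1 — sample mean vector:
  mean(U) = (4 + 3 + 6 + 6 + 9 + 1) / 6 = 29/6 = 4.8333
  mean(V) = (1 + 2 + 4 + 7 + 9 + 1) / 6 = 24/6 = 4
  x̄ = (4.8333, 4),  deviation x̄ - mu_0 = (4.8333, 4) - (8, 8) = (-3.1667, -4).

Step 2 — sample covariance matrix, S[i,j] = (1/(n-1)) · Σ_k (x_{k,i} - mean_i) · (x_{k,j} - mean_j), divisor n-1 = 5:
  S[U,U] = ((-0.8333)·(-0.8333) + (-1.8333)·(-1.8333) + (1.1667)·(1.1667) + (1.1667)·(1.1667) + (4.1667)·(4.1667) + (-3.8333)·(-3.8333)) / 5 = 38.8333/5 = 7.7667
  S[U,V] = ((-0.8333)·(-3) + (-1.8333)·(-2) + (1.1667)·(0) + (1.1667)·(3) + (4.1667)·(5) + (-3.8333)·(-3)) / 5 = 42/5 = 8.4
  S[V,V] = ((-3)·(-3) + (-2)·(-2) + (0)·(0) + (3)·(3) + (5)·(5) + (-3)·(-3)) / 5 = 56/5 = 11.2
  S = [[7.7667, 8.4],
 [8.4, 11.2]].

Step 3 — invert S. det(S) = 7.7667·11.2 - (8.4)² = 16.4267.
  S^{-1} = (1/det) · [[d, -b], [-b, a]] = [[0.6818, -0.5114],
 [-0.5114, 0.4728]].

Step 4 — quadratic form (x̄ - mu_0)^T · S^{-1} · (x̄ - mu_0):
  S^{-1} · (x̄ - mu_0) = (-0.1136, -0.2719),
  (x̄ - mu_0)^T · [...] = (-3.1667)·(-0.1136) + (-4)·(-0.2719) = 1.4475.

Step 5 — scale by n: T² = 6 · 1.4475 = 8.6851.

T² ≈ 8.6851


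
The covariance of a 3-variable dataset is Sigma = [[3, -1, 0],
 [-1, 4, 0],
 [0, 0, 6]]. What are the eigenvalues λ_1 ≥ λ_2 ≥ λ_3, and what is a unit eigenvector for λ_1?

Step 1 — characteristic polynomial p(λ) = det(λI - Sigma) = λ³ - tr·λ² + c_1·λ - det, where tr = trace, c_1 = sum of the principal 2×2 minors, det = det(Sigma):
  tr = 3 + 4 + 6 = 13,
  c_1 = (3·4 - (-1)²) + (3·6 - (0)²) + (4·6 - (0)²) = 11 + 18 + 24 = 53,
  det = 3·(4·6 - (0)²) - (-1)·((-1)·6 - (0)·(0)) + (0)·((-1)·(0) - 4·(0)) = 3·(24) - (-1)·(-6) + (0)·(0) = 66.
  So p(λ) = λ³ - 13λ² + 53λ - 66.
Step 2 — look for an integer root (rational root theorem: any rational root is an integer divisor of 66). Testing λ = 6:
  p(6) = 216 - 468 + 318 - 66 = 0  ✓
  Dividing out (λ - 6): p(λ) = (λ - 6)(λ² - 7λ + 11).
Step 3 — remaining eigenvalues from the quadratic λ² - 7λ + 11 = 0:
  Δ = 7² - 4·11 = 49 - 44 = 5,  λ = (7 ± √5)/2 = (7 ± 2.2361)/2 ≈ 4.618 or 2.382.
  Sorted: λ_1 = 6,  λ_2 = 4.618,  λ_3 = 2.382  (check: sum = 13 = tr ✓).

Step 4 — unit eigenvector for λ_1 = 6: v spans the null space of (Sigma - λ_1 I), whose rows are
  r_1 = (-3, -1, 0),  r_2 = (-1, -2, 0),  r_3 = (0, 0, 0).
  v is orthogonal to every row, so take v ∝ r_1 × r_2 = ((-1)·(0) - (0)·(-2), (0)·(-1) - (-3)·(0), (-3)·(-2) - (-1)·(-1)) = (0, 0, 5).
  Rescale (divide by 5): u = (0, 0, 1).
  ||u|| = √((0)² + (0)² + (1)²) = √(1) = 1,  v_1 = u/||u|| ≈ (0, 0, 1) (||v_1|| = 1).

λ_1 = 6,  λ_2 = 4.618,  λ_3 = 2.382;  v_1 ≈ (0, 0, 1)


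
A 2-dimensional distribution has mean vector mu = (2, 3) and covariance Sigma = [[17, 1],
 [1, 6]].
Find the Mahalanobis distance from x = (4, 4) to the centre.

Step 1 — centre the observation: (x - mu) = (2, 1).

Step 2 — invert Sigma. det(Sigma) = 17·6 - (1)² = 101.
  Sigma^{-1} = (1/det) · [[d, -b], [-b, a]] = [[0.0594, -0.0099],
 [-0.0099, 0.1683]].

Step 3 — form the quadratic (x - mu)^T · Sigma^{-1} · (x - mu):
  Sigma^{-1} · (x - mu) = (0.1089, 0.1485).
  (x - mu)^T · [Sigma^{-1} · (x - mu)] = (2)·(0.1089) + (1)·(0.1485) = 0.3663.

Step 4 — take square root: d = √(0.3663) ≈ 0.6053.

d(x, mu) = √(0.3663) ≈ 0.6053


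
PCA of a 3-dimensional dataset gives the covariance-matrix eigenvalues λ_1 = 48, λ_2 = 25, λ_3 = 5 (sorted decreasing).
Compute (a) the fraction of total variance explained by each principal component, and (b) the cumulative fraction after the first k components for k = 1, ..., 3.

Step 1 — total variance = trace(Sigma) = Σ λ_i = 48 + 25 + 5 = 78.

Step 2 — fraction explained by component i = λ_i / Σ λ:
  PC1: 48/78 = 0.6154
  PC2: 25/78 = 0.3205
  PC3: 5/78 = 0.0641

Step 3 — cumulative fraction after k components = (λ_1 + ... + λ_k) / Σ λ:
  k = 1: 48/78 = 0.6154
  k = 2: (48 + 25)/78 = 73/78 = 0.9359
  k = 3: (48 + 25 + 5)/78 = 78/78 = 1

Summary (fraction, with percent):

explained: PC1 0.6154 (61.54%), PC2 0.3205 (32.05%), PC3 0.0641 (6.41%);  cumulative: 0.6154, 0.9359, 1


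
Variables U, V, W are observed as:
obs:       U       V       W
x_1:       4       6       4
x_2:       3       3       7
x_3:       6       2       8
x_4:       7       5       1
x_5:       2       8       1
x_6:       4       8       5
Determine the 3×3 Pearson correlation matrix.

Step 1 — column means:
  mean(U) = (4 + 3 + 6 + 7 + 2 + 4) / 6 = 26/6 = 4.3333
  mean(V) = (6 + 3 + 2 + 5 + 8 + 8) / 6 = 32/6 = 5.3333
  mean(W) = (4 + 7 + 8 + 1 + 1 + 5) / 6 = 26/6 = 4.3333

Step 2 — sample variances and covariances s[i,j] = (1/(n-1)) · Σ_k (x_{k,i} - mean_i) · (x_{k,j} - mean_j), with n-1 = 5:
  s[U,U] = ((-0.3333)·(-0.3333) + (-1.3333)·(-1.3333) + (1.6667)·(1.6667) + (2.6667)·(2.6667) + (-2.3333)·(-2.3333) + (-0.3333)·(-0.3333)) / 5 = 17.3333/5 = 3.4667
  s[U,V] = ((-0.3333)·(0.6667) + (-1.3333)·(-2.3333) + (1.6667)·(-3.3333) + (2.6667)·(-0.3333) + (-2.3333)·(2.6667) + (-0.3333)·(2.6667)) / 5 = -10.6667/5 = -2.1333
  s[U,W] = ((-0.3333)·(-0.3333) + (-1.3333)·(2.6667) + (1.6667)·(3.6667) + (2.6667)·(-3.3333) + (-2.3333)·(-3.3333) + (-0.3333)·(0.6667)) / 5 = 1.3333/5 = 0.2667
  s[V,V] = ((0.6667)·(0.6667) + (-2.3333)·(-2.3333) + (-3.3333)·(-3.3333) + (-0.3333)·(-0.3333) + (2.6667)·(2.6667) + (2.6667)·(2.6667)) / 5 = 31.3333/5 = 6.2667
  s[V,W] = ((0.6667)·(-0.3333) + (-2.3333)·(2.6667) + (-3.3333)·(3.6667) + (-0.3333)·(-3.3333) + (2.6667)·(-3.3333) + (2.6667)·(0.6667)) / 5 = -24.6667/5 = -4.9333
  s[W,W] = ((-0.3333)·(-0.3333) + (2.6667)·(2.6667) + (3.6667)·(3.6667) + (-3.3333)·(-3.3333) + (-3.3333)·(-3.3333) + (0.6667)·(0.6667)) / 5 = 43.3333/5 = 8.6667
  Sample standard deviations s_i = √(s[i,i]):
  s(U) = √(3.4667) = 1.8619
  s(V) = √(6.2667) = 2.5033
  s(W) = √(8.6667) = 2.9439

Step 3 — r_{ij} = s_{ij} / (s_i · s_j):
  r[U,U] = 1 (diagonal).
  r[U,V] = -2.1333 / (1.8619 · 2.5033) = -2.1333 / 4.6609 = -0.4577
  r[U,W] = 0.2667 / (1.8619 · 2.9439) = 0.2667 / 5.4813 = 0.0487
  r[V,V] = 1 (diagonal).
  r[V,W] = -4.9333 / (2.5033 · 2.9439) = -4.9333 / 7.3696 = -0.6694
  r[W,W] = 1 (diagonal).

R is symmetric with unit diagonal. Assembling:

R = [[1, -0.4577, 0.0487],
 [-0.4577, 1, -0.6694],
 [0.0487, -0.6694, 1]]


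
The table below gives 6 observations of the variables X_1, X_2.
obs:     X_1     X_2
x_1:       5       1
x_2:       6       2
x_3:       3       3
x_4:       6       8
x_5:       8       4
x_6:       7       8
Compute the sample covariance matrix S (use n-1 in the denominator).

Step 1 — column means:
  mean(X_1) = (5 + 6 + 3 + 6 + 8 + 7) / 6 = 35/6 = 5.8333
  mean(X_2) = (1 + 2 + 3 + 8 + 4 + 8) / 6 = 26/6 = 4.3333

Step 2 — sample covariance S[i,j] = (1/(n-1)) · Σ_k (x_{k,i} - mean_i) · (x_{k,j} - mean_j), with n-1 = 5.
  S[X_1,X_1] = ((-0.8333)·(-0.8333) + (0.1667)·(0.1667) + (-2.8333)·(-2.8333) + (0.1667)·(0.1667) + (2.1667)·(2.1667) + (1.1667)·(1.1667)) / 5 = 14.8333/5 = 2.9667
  S[X_1,X_2] = ((-0.8333)·(-3.3333) + (0.1667)·(-2.3333) + (-2.8333)·(-1.3333) + (0.1667)·(3.6667) + (2.1667)·(-0.3333) + (1.1667)·(3.6667)) / 5 = 10.3333/5 = 2.0667
  S[X_2,X_2] = ((-3.3333)·(-3.3333) + (-2.3333)·(-2.3333) + (-1.3333)·(-1.3333) + (3.6667)·(3.6667) + (-0.3333)·(-0.3333) + (3.6667)·(3.6667)) / 5 = 45.3333/5 = 9.0667

S is symmetric (S[j,i] = S[i,j]). Assembling:

S = [[2.9667, 2.0667],
 [2.0667, 9.0667]]


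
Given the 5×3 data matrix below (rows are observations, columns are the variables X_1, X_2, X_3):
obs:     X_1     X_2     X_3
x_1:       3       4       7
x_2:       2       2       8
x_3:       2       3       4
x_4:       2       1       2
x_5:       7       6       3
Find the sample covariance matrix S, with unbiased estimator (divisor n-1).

Step 1 — column means:
  mean(X_1) = (3 + 2 + 2 + 2 + 7) / 5 = 16/5 = 3.2
  mean(X_2) = (4 + 2 + 3 + 1 + 6) / 5 = 16/5 = 3.2
  mean(X_3) = (7 + 8 + 4 + 2 + 3) / 5 = 24/5 = 4.8

Step 2 — sample covariance S[i,j] = (1/(n-1)) · Σ_k (x_{k,i} - mean_i) · (x_{k,j} - mean_j), with n-1 = 4.
  S[X_1,X_1] = ((-0.2)·(-0.2) + (-1.2)·(-1.2) + (-1.2)·(-1.2) + (-1.2)·(-1.2) + (3.8)·(3.8)) / 4 = 18.8/4 = 4.7
  S[X_1,X_2] = ((-0.2)·(0.8) + (-1.2)·(-1.2) + (-1.2)·(-0.2) + (-1.2)·(-2.2) + (3.8)·(2.8)) / 4 = 14.8/4 = 3.7
  S[X_1,X_3] = ((-0.2)·(2.2) + (-1.2)·(3.2) + (-1.2)·(-0.8) + (-1.2)·(-2.8) + (3.8)·(-1.8)) / 4 = -6.8/4 = -1.7
  S[X_2,X_2] = ((0.8)·(0.8) + (-1.2)·(-1.2) + (-0.2)·(-0.2) + (-2.2)·(-2.2) + (2.8)·(2.8)) / 4 = 14.8/4 = 3.7
  S[X_2,X_3] = ((0.8)·(2.2) + (-1.2)·(3.2) + (-0.2)·(-0.8) + (-2.2)·(-2.8) + (2.8)·(-1.8)) / 4 = -0.8/4 = -0.2
  S[X_3,X_3] = ((2.2)·(2.2) + (3.2)·(3.2) + (-0.8)·(-0.8) + (-2.8)·(-2.8) + (-1.8)·(-1.8)) / 4 = 26.8/4 = 6.7

S is symmetric (S[j,i] = S[i,j]). Assembling:

S = [[4.7, 3.7, -1.7],
 [3.7, 3.7, -0.2],
 [-1.7, -0.2, 6.7]]


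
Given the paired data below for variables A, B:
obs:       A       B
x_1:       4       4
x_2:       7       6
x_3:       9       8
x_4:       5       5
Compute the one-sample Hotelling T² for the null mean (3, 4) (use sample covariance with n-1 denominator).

Step 1 — sample mean vector:
  mean(A) = (4 + 7 + 9 + 5) / 4 = 25/4 = 6.25
  mean(B) = (4 + 6 + 8 + 5) / 4 = 23/4 = 5.75
  x̄ = (6.25, 5.75),  deviation x̄ - mu_0 = (6.25, 5.75) - (3, 4) = (3.25, 1.75).

Step 2 — sample covariance matrix, S[i,j] = (1/(n-1)) · Σ_k (x_{k,i} - mean_i) · (x_{k,j} - mean_j), divisor n-1 = 3:
  S[A,A] = ((-2.25)·(-2.25) + (0.75)·(0.75) + (2.75)·(2.75) + (-1.25)·(-1.25)) / 3 = 14.75/3 = 4.9167
  S[A,B] = ((-2.25)·(-1.75) + (0.75)·(0.25) + (2.75)·(2.25) + (-1.25)·(-0.75)) / 3 = 11.25/3 = 3.75
  S[B,B] = ((-1.75)·(-1.75) + (0.25)·(0.25) + (2.25)·(2.25) + (-0.75)·(-0.75)) / 3 = 8.75/3 = 2.9167
  S = [[4.9167, 3.75],
 [3.75, 2.9167]].

Step 3 — invert S. det(S) = 4.9167·2.9167 - (3.75)² = 0.2778.
  S^{-1} = (1/det) · [[d, -b], [-b, a]] = [[10.5, -13.5],
 [-13.5, 17.7]].

Step 4 — quadratic form (x̄ - mu_0)^T · S^{-1} · (x̄ - mu_0):
  S^{-1} · (x̄ - mu_0) = (10.5, -12.9),
  (x̄ - mu_0)^T · [...] = (3.25)·(10.5) + (1.75)·(-12.9) = 11.55.

Step 5 — scale by n: T² = 4 · 11.55 = 46.2.

T² ≈ 46.2


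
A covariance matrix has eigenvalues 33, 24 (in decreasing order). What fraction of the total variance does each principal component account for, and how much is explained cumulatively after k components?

Step 1 — total variance = trace(Sigma) = Σ λ_i = 33 + 24 = 57.

Step 2 — fraction explained by component i = λ_i / Σ λ:
  PC1: 33/57 = 0.5789
  PC2: 24/57 = 0.4211

Step 3 — cumulative fraction after k components = (λ_1 + ... + λ_k) / Σ λ:
  k = 1: 33/57 = 0.5789
  k = 2: (33 + 24)/57 = 57/57 = 1

Summary (fraction, with percent):

explained: PC1 0.5789 (57.89%), PC2 0.4211 (42.11%);  cumulative: 0.5789, 1


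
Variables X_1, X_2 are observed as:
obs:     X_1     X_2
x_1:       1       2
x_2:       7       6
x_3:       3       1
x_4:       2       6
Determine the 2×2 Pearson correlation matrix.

Step 1 — column means:
  mean(X_1) = (1 + 7 + 3 + 2) / 4 = 13/4 = 3.25
  mean(X_2) = (2 + 6 + 1 + 6) / 4 = 15/4 = 3.75

Step 2 — sample variances and covariances s[i,j] = (1/(n-1)) · Σ_k (x_{k,i} - mean_i) · (x_{k,j} - mean_j), with n-1 = 3:
  s[X_1,X_1] = ((-2.25)·(-2.25) + (3.75)·(3.75) + (-0.25)·(-0.25) + (-1.25)·(-1.25)) / 3 = 20.75/3 = 6.9167
  s[X_1,X_2] = ((-2.25)·(-1.75) + (3.75)·(2.25) + (-0.25)·(-2.75) + (-1.25)·(2.25)) / 3 = 10.25/3 = 3.4167
  s[X_2,X_2] = ((-1.75)·(-1.75) + (2.25)·(2.25) + (-2.75)·(-2.75) + (2.25)·(2.25)) / 3 = 20.75/3 = 6.9167
  Sample standard deviations s_i = √(s[i,i]):
  s(X_1) = √(6.9167) = 2.63
  s(X_2) = √(6.9167) = 2.63

Step 3 — r_{ij} = s_{ij} / (s_i · s_j):
  r[X_1,X_1] = 1 (diagonal).
  r[X_1,X_2] = 3.4167 / (2.63 · 2.63) = 3.4167 / 6.9167 = 0.494
  r[X_2,X_2] = 1 (diagonal).

R is symmetric with unit diagonal. Assembling:

R = [[1, 0.494],
 [0.494, 1]]


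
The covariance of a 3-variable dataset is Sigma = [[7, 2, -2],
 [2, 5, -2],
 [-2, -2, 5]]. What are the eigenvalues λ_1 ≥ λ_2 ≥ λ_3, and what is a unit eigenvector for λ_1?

Step 1 — characteristic polynomial p(λ) = det(λI - Sigma) = λ³ - tr·λ² + c_1·λ - det, where tr = trace, c_1 = sum of the principal 2×2 minors, det = det(Sigma):
  tr = 7 + 5 + 5 = 17,
  c_1 = (7·5 - (2)²) + (7·5 - (-2)²) + (5·5 - (-2)²) = 31 + 31 + 21 = 83,
  det = 7·(5·5 - (-2)²) - (2)·((2)·5 - (-2)·(-2)) + (-2)·((2)·(-2) - 5·(-2)) = 7·(21) - (2)·(6) + (-2)·(6) = 123.
  So p(λ) = λ³ - 17λ² + 83λ - 123.
Step 2 — look for an integer root (rational root theorem: any rational root is an integer divisor of 123). Testing λ = 3:
  p(3) = 27 - 153 + 249 - 123 = 0  ✓
  Dividing out (λ - 3): p(λ) = (λ - 3)(λ² - 14λ + 41).
Step 3 — remaining eigenvalues from the quadratic λ² - 14λ + 41 = 0:
  Δ = 14² - 4·41 = 196 - 164 = 32,  λ = (14 ± √32)/2 = (14 ± 5.6569)/2 ≈ 9.8284 or 4.1716.
  Sorted: λ_1 = 9.8284,  λ_2 = 4.1716,  λ_3 = 3  (check: sum = 17 = tr ✓).

Step 4 — unit eigenvector for λ_1 ≈ 9.8284: v spans the null space of (Sigma - λ_1 I), whose rows are
  r_1 = (-2.8284, 2, -2),  r_2 = (2, -4.8284, -2),  r_3 = (-2, -2, -4.8284).
  v is orthogonal to every row, so take v ∝ r_1 × r_2 = ((2)·(-2) - (-2)·(-4.8284), (-2)·(2) - (-2.8284)·(-2), (-2.8284)·(-4.8284) - (2)·(2)) ≈ (-13.6569, -9.6569, 9.6569).
  Rescale (multiply by -1 so the first nonzero entry is positive): u = (13.6569, 9.6569, -9.6569).
  ||u|| = √((13.6569)² + (9.6569)² + (-9.6569)²) = √(373.0193) ≈ 19.3137,  v_1 = u/||u|| ≈ (0.7071, 0.5, -0.5) (||v_1|| = 1).

λ_1 = 9.8284,  λ_2 = 4.1716,  λ_3 = 3;  v_1 ≈ (0.7071, 0.5, -0.5)


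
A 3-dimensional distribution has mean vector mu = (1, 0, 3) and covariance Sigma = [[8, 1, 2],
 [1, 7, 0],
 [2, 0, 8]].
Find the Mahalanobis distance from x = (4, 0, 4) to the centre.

Step 1 — centre the observation: (x - mu) = (3, 0, 1).

Step 2 — invert Sigma (cofactor / det for 3×3, or solve directly):
  Sigma^{-1} = [[0.1359, -0.0194, -0.034],
 [-0.0194, 0.1456, 0.0049],
 [-0.034, 0.0049, 0.1335]].

Step 3 — form the quadratic (x - mu)^T · Sigma^{-1} · (x - mu):
  Sigma^{-1} · (x - mu) = (0.3738, -0.0534, 0.0316).
  (x - mu)^T · [Sigma^{-1} · (x - mu)] = (3)·(0.3738) + (0)·(-0.0534) + (1)·(0.0316) = 1.1529.

Step 4 — take square root: d = √(1.1529) ≈ 1.0737.

d(x, mu) = √(1.1529) ≈ 1.0737


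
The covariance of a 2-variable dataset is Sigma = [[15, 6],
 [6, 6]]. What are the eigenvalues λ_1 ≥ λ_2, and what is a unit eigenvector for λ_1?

Step 1 — characteristic polynomial of 2×2 Sigma:
  det(Sigma - λI) = λ² - trace · λ + det = 0.
  trace = 15 + 6 = 21, det = 15·6 - (6)² = 54.
Step 2 — discriminant:
  Δ = trace² - 4·det = 441 - 216 = 225.
Step 3 — eigenvalues:
  λ = (trace ± √Δ)/2 = (21 ± 15)/2,
  λ_1 = 18,  λ_2 = 3.

Step 4 — unit eigenvector for λ_1: solve (Sigma - λ_1 I)v = 0. First row:
  (15 - 18)·v_x + (6)·v_y = 0, i.e. (-3)·v_x + (6)·v_y = 0,
  so v ∝ (b, λ_1 - a) = (6, 3) = u.
  ||u|| = √((6)² + (3)²) = √(45) ≈ 6.7082,
  v_1 = u/||u|| ≈ (0.8944, 0.4472) (||v_1|| = 1).

λ_1 = 18,  λ_2 = 3;  v_1 ≈ (0.8944, 0.4472)


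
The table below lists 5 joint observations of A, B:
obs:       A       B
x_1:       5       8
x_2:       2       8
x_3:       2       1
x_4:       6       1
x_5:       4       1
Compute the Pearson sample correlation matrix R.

Step 1 — column means:
  mean(A) = (5 + 2 + 2 + 6 + 4) / 5 = 19/5 = 3.8
  mean(B) = (8 + 8 + 1 + 1 + 1) / 5 = 19/5 = 3.8

Step 2 — sample variances and covariances s[i,j] = (1/(n-1)) · Σ_k (x_{k,i} - mean_i) · (x_{k,j} - mean_j), with n-1 = 4:
  s[A,A] = ((1.2)·(1.2) + (-1.8)·(-1.8) + (-1.8)·(-1.8) + (2.2)·(2.2) + (0.2)·(0.2)) / 4 = 12.8/4 = 3.2
  s[A,B] = ((1.2)·(4.2) + (-1.8)·(4.2) + (-1.8)·(-2.8) + (2.2)·(-2.8) + (0.2)·(-2.8)) / 4 = -4.2/4 = -1.05
  s[B,B] = ((4.2)·(4.2) + (4.2)·(4.2) + (-2.8)·(-2.8) + (-2.8)·(-2.8) + (-2.8)·(-2.8)) / 4 = 58.8/4 = 14.7
  Sample standard deviations s_i = √(s[i,i]):
  s(A) = √(3.2) = 1.7889
  s(B) = √(14.7) = 3.8341

Step 3 — r_{ij} = s_{ij} / (s_i · s_j):
  r[A,A] = 1 (diagonal).
  r[A,B] = -1.05 / (1.7889 · 3.8341) = -1.05 / 6.8586 = -0.1531
  r[B,B] = 1 (diagonal).

R is symmetric with unit diagonal. Assembling:

R = [[1, -0.1531],
 [-0.1531, 1]]


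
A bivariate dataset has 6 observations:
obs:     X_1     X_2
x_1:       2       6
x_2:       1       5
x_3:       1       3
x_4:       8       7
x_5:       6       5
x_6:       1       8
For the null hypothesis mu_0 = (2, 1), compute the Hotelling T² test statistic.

Step 1 — sample mean vector:
  mean(X_1) = (2 + 1 + 1 + 8 + 6 + 1) / 6 = 19/6 = 3.1667
  mean(X_2) = (6 + 5 + 3 + 7 + 5 + 8) / 6 = 34/6 = 5.6667
  x̄ = (3.1667, 5.6667),  deviation x̄ - mu_0 = (3.1667, 5.6667) - (2, 1) = (1.1667, 4.6667).

Step 2 — sample covariance matrix, S[i,j] = (1/(n-1)) · Σ_k (x_{k,i} - mean_i) · (x_{k,j} - mean_j), divisor n-1 = 5:
  S[X_1,X_1] = ((-1.1667)·(-1.1667) + (-2.1667)·(-2.1667) + (-2.1667)·(-2.1667) + (4.8333)·(4.8333) + (2.8333)·(2.8333) + (-2.1667)·(-2.1667)) / 5 = 46.8333/5 = 9.3667
  S[X_1,X_2] = ((-1.1667)·(0.3333) + (-2.1667)·(-0.6667) + (-2.1667)·(-2.6667) + (4.8333)·(1.3333) + (2.8333)·(-0.6667) + (-2.1667)·(2.3333)) / 5 = 6.3333/5 = 1.2667
  S[X_2,X_2] = ((0.3333)·(0.3333) + (-0.6667)·(-0.6667) + (-2.6667)·(-2.6667) + (1.3333)·(1.3333) + (-0.6667)·(-0.6667) + (2.3333)·(2.3333)) / 5 = 15.3333/5 = 3.0667
  S = [[9.3667, 1.2667],
 [1.2667, 3.0667]].

Step 3 — invert S. det(S) = 9.3667·3.0667 - (1.2667)² = 27.12.
  S^{-1} = (1/det) · [[d, -b], [-b, a]] = [[0.1131, -0.0467],
 [-0.0467, 0.3454]].

Step 4 — quadratic form (x̄ - mu_0)^T · S^{-1} · (x̄ - mu_0):
  S^{-1} · (x̄ - mu_0) = (-0.086, 1.5573),
  (x̄ - mu_0)^T · [...] = (1.1667)·(-0.086) + (4.6667)·(1.5573) = 7.1669.

Step 5 — scale by n: T² = 6 · 7.1669 = 43.0015.

T² ≈ 43.0015


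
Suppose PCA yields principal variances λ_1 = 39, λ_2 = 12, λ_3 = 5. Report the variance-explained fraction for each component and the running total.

Step 1 — total variance = trace(Sigma) = Σ λ_i = 39 + 12 + 5 = 56.

Step 2 — fraction explained by component i = λ_i / Σ λ:
  PC1: 39/56 = 0.6964
  PC2: 12/56 = 0.2143
  PC3: 5/56 = 0.0893

Step 3 — cumulative fraction after k components = (λ_1 + ... + λ_k) / Σ λ:
  k = 1: 39/56 = 0.6964
  k = 2: (39 + 12)/56 = 51/56 = 0.9107
  k = 3: (39 + 12 + 5)/56 = 56/56 = 1

Summary (fraction, with percent):

explained: PC1 0.6964 (69.64%), PC2 0.2143 (21.43%), PC3 0.0893 (8.93%);  cumulative: 0.6964, 0.9107, 1


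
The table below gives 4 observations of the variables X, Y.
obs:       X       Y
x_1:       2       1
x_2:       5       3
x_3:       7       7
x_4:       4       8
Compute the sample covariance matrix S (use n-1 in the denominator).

Step 1 — column means:
  mean(X) = (2 + 5 + 7 + 4) / 4 = 18/4 = 4.5
  mean(Y) = (1 + 3 + 7 + 8) / 4 = 19/4 = 4.75

Step 2 — sample covariance S[i,j] = (1/(n-1)) · Σ_k (x_{k,i} - mean_i) · (x_{k,j} - mean_j), with n-1 = 3.
  S[X,X] = ((-2.5)·(-2.5) + (0.5)·(0.5) + (2.5)·(2.5) + (-0.5)·(-0.5)) / 3 = 13/3 = 4.3333
  S[X,Y] = ((-2.5)·(-3.75) + (0.5)·(-1.75) + (2.5)·(2.25) + (-0.5)·(3.25)) / 3 = 12.5/3 = 4.1667
  S[Y,Y] = ((-3.75)·(-3.75) + (-1.75)·(-1.75) + (2.25)·(2.25) + (3.25)·(3.25)) / 3 = 32.75/3 = 10.9167

S is symmetric (S[j,i] = S[i,j]). Assembling:

S = [[4.3333, 4.1667],
 [4.1667, 10.9167]]


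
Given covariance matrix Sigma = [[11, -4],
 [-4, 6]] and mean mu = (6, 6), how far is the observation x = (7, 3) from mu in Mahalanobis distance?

Step 1 — centre the observation: (x - mu) = (1, -3).

Step 2 — invert Sigma. det(Sigma) = 11·6 - (-4)² = 50.
  Sigma^{-1} = (1/det) · [[d, -b], [-b, a]] = [[0.12, 0.08],
 [0.08, 0.22]].

Step 3 — form the quadratic (x - mu)^T · Sigma^{-1} · (x - mu):
  Sigma^{-1} · (x - mu) = (-0.12, -0.58).
  (x - mu)^T · [Sigma^{-1} · (x - mu)] = (1)·(-0.12) + (-3)·(-0.58) = 1.62.

Step 4 — take square root: d = √(1.62) ≈ 1.2728.

d(x, mu) = √(1.62) ≈ 1.2728


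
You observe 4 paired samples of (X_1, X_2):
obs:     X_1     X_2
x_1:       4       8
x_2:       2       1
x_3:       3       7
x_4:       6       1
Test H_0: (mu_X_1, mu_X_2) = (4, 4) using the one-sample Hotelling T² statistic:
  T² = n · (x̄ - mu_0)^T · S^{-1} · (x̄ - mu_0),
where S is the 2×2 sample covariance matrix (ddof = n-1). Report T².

Step 1 — sample mean vector:
  mean(X_1) = (4 + 2 + 3 + 6) / 4 = 15/4 = 3.75
  mean(X_2) = (8 + 1 + 7 + 1) / 4 = 17/4 = 4.25
  x̄ = (3.75, 4.25),  deviation x̄ - mu_0 = (3.75, 4.25) - (4, 4) = (-0.25, 0.25).

Step 2 — sample covariance matrix, S[i,j] = (1/(n-1)) · Σ_k (x_{k,i} - mean_i) · (x_{k,j} - mean_j), divisor n-1 = 3:
  S[X_1,X_1] = ((0.25)·(0.25) + (-1.75)·(-1.75) + (-0.75)·(-0.75) + (2.25)·(2.25)) / 3 = 8.75/3 = 2.9167
  S[X_1,X_2] = ((0.25)·(3.75) + (-1.75)·(-3.25) + (-0.75)·(2.75) + (2.25)·(-3.25)) / 3 = -2.75/3 = -0.9167
  S[X_2,X_2] = ((3.75)·(3.75) + (-3.25)·(-3.25) + (2.75)·(2.75) + (-3.25)·(-3.25)) / 3 = 42.75/3 = 14.25
  S = [[2.9167, -0.9167],
 [-0.9167, 14.25]].

Step 3 — invert S. det(S) = 2.9167·14.25 - (-0.9167)² = 40.7222.
  S^{-1} = (1/det) · [[d, -b], [-b, a]] = [[0.3499, 0.0225],
 [0.0225, 0.0716]].

Step 4 — quadratic form (x̄ - mu_0)^T · S^{-1} · (x̄ - mu_0):
  S^{-1} · (x̄ - mu_0) = (-0.0819, 0.0123),
  (x̄ - mu_0)^T · [...] = (-0.25)·(-0.0819) + (0.25)·(0.0123) = 0.0235.

Step 5 — scale by n: T² = 4 · 0.0235 = 0.0941.

T² ≈ 0.0941


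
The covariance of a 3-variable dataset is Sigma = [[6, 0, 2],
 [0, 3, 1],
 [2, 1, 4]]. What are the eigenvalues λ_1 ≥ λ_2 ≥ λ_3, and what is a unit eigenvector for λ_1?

Step 1 — characteristic polynomial p(λ) = det(λI - Sigma) = λ³ - tr·λ² + c_1·λ - det, where tr = trace, c_1 = sum of the principal 2×2 minors, det = det(Sigma):
  tr = 6 + 3 + 4 = 13,
  c_1 = (6·3 - (0)²) + (6·4 - (2)²) + (3·4 - (1)²) = 18 + 20 + 11 = 49,
  det = 6·(3·4 - (1)²) - (0)·((0)·4 - (1)·(2)) + (2)·((0)·(1) - 3·(2)) = 6·(11) - (0)·(-2) + (2)·(-6) = 54.
  So p(λ) = λ³ - 13λ² + 49λ - 54.
Step 2 — look for an integer root (rational root theorem: any rational root is an integer divisor of 54). Testing λ = 2:
  p(2) = 8 - 52 + 98 - 54 = 0  ✓
  Dividing out (λ - 2): p(λ) = (λ - 2)(λ² - 11λ + 27).
Step 3 — remaining eigenvalues from the quadratic λ² - 11λ + 27 = 0:
  Δ = 11² - 4·27 = 121 - 108 = 13,  λ = (11 ± √13)/2 = (11 ± 3.6056)/2 ≈ 7.3028 or 3.6972.
  Sorted: λ_1 = 7.3028,  λ_2 = 3.6972,  λ_3 = 2  (check: sum = 13 = tr ✓).

Step 4 — unit eigenvector for λ_1 ≈ 7.3028: v spans the null space of (Sigma - λ_1 I), whose rows are
  r_1 = (-1.3028, 0, 2),  r_2 = (0, -4.3028, 1),  r_3 = (2, 1, -3.3028).
  v is orthogonal to every row, so take v ∝ r_1 × r_2 = ((0)·(1) - (2)·(-4.3028), (2)·(0) - (-1.3028)·(1), (-1.3028)·(-4.3028) - (0)·(0)) ≈ (8.6056, 1.3028, 5.6056).
  Let u = (8.6056, 1.3028, 5.6056).
  ||u|| = √((8.6056)² + (1.3028)² + (5.6056)²) = √(107.1749) ≈ 10.3525,  v_1 = u/||u|| ≈ (0.8313, 0.1258, 0.5415) (||v_1|| = 1).

λ_1 = 7.3028,  λ_2 = 3.6972,  λ_3 = 2;  v_1 ≈ (0.8313, 0.1258, 0.5415)


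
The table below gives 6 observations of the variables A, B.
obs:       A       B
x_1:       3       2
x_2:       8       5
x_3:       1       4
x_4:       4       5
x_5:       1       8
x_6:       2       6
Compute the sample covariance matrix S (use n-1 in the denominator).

Step 1 — column means:
  mean(A) = (3 + 8 + 1 + 4 + 1 + 2) / 6 = 19/6 = 3.1667
  mean(B) = (2 + 5 + 4 + 5 + 8 + 6) / 6 = 30/6 = 5

Step 2 — sample covariance S[i,j] = (1/(n-1)) · Σ_k (x_{k,i} - mean_i) · (x_{k,j} - mean_j), with n-1 = 5.
  S[A,A] = ((-0.1667)·(-0.1667) + (4.8333)·(4.8333) + (-2.1667)·(-2.1667) + (0.8333)·(0.8333) + (-2.1667)·(-2.1667) + (-1.1667)·(-1.1667)) / 5 = 34.8333/5 = 6.9667
  S[A,B] = ((-0.1667)·(-3) + (4.8333)·(0) + (-2.1667)·(-1) + (0.8333)·(0) + (-2.1667)·(3) + (-1.1667)·(1)) / 5 = -5/5 = -1
  S[B,B] = ((-3)·(-3) + (0)·(0) + (-1)·(-1) + (0)·(0) + (3)·(3) + (1)·(1)) / 5 = 20/5 = 4

S is symmetric (S[j,i] = S[i,j]). Assembling:

S = [[6.9667, -1],
 [-1, 4]]


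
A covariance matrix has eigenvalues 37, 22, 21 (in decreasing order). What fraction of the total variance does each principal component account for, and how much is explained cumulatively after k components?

Step 1 — total variance = trace(Sigma) = Σ λ_i = 37 + 22 + 21 = 80.

Step 2 — fraction explained by component i = λ_i / Σ λ:
  PC1: 37/80 = 0.4625
  PC2: 22/80 = 0.275
  PC3: 21/80 = 0.2625

Step 3 — cumulative fraction after k components = (λ_1 + ... + λ_k) / Σ λ:
  k = 1: 37/80 = 0.4625
  k = 2: (37 + 22)/80 = 59/80 = 0.7375
  k = 3: (37 + 22 + 21)/80 = 80/80 = 1

Summary (fraction, with percent):

explained: PC1 0.4625 (46.25%), PC2 0.275 (27.5%), PC3 0.2625 (26.25%);  cumulative: 0.4625, 0.7375, 1


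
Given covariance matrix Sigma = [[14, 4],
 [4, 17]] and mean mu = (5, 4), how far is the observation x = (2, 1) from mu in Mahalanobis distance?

Step 1 — centre the observation: (x - mu) = (-3, -3).

Step 2 — invert Sigma. det(Sigma) = 14·17 - (4)² = 222.
  Sigma^{-1} = (1/det) · [[d, -b], [-b, a]] = [[0.0766, -0.018],
 [-0.018, 0.0631]].

Step 3 — form the quadratic (x - mu)^T · Sigma^{-1} · (x - mu):
  Sigma^{-1} · (x - mu) = (-0.1757, -0.1351).
  (x - mu)^T · [Sigma^{-1} · (x - mu)] = (-3)·(-0.1757) + (-3)·(-0.1351) = 0.9324.

Step 4 — take square root: d = √(0.9324) ≈ 0.9656.

d(x, mu) = √(0.9324) ≈ 0.9656


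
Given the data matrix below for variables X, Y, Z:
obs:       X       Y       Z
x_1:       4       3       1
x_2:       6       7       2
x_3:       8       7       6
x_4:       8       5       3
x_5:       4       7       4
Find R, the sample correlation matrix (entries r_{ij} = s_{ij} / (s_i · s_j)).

Step 1 — column means:
  mean(X) = (4 + 6 + 8 + 8 + 4) / 5 = 30/5 = 6
  mean(Y) = (3 + 7 + 7 + 5 + 7) / 5 = 29/5 = 5.8
  mean(Z) = (1 + 2 + 6 + 3 + 4) / 5 = 16/5 = 3.2

Step 2 — sample variances and covariances s[i,j] = (1/(n-1)) · Σ_k (x_{k,i} - mean_i) · (x_{k,j} - mean_j), with n-1 = 4:
  s[X,X] = ((-2)·(-2) + (0)·(0) + (2)·(2) + (2)·(2) + (-2)·(-2)) / 4 = 16/4 = 4
  s[X,Y] = ((-2)·(-2.8) + (0)·(1.2) + (2)·(1.2) + (2)·(-0.8) + (-2)·(1.2)) / 4 = 4/4 = 1
  s[X,Z] = ((-2)·(-2.2) + (0)·(-1.2) + (2)·(2.8) + (2)·(-0.2) + (-2)·(0.8)) / 4 = 8/4 = 2
  s[Y,Y] = ((-2.8)·(-2.8) + (1.2)·(1.2) + (1.2)·(1.2) + (-0.8)·(-0.8) + (1.2)·(1.2)) / 4 = 12.8/4 = 3.2
  s[Y,Z] = ((-2.8)·(-2.2) + (1.2)·(-1.2) + (1.2)·(2.8) + (-0.8)·(-0.2) + (1.2)·(0.8)) / 4 = 9.2/4 = 2.3
  s[Z,Z] = ((-2.2)·(-2.2) + (-1.2)·(-1.2) + (2.8)·(2.8) + (-0.2)·(-0.2) + (0.8)·(0.8)) / 4 = 14.8/4 = 3.7
  Sample standard deviations s_i = √(s[i,i]):
  s(X) = √(4) = 2
  s(Y) = √(3.2) = 1.7889
  s(Z) = √(3.7) = 1.9235

Step 3 — r_{ij} = s_{ij} / (s_i · s_j):
  r[X,X] = 1 (diagonal).
  r[X,Y] = 1 / (2 · 1.7889) = 1 / 3.5777 = 0.2795
  r[X,Z] = 2 / (2 · 1.9235) = 2 / 3.8471 = 0.5199
  r[Y,Y] = 1 (diagonal).
  r[Y,Z] = 2.3 / (1.7889 · 1.9235) = 2.3 / 3.4409 = 0.6684
  r[Z,Z] = 1 (diagonal).

R is symmetric with unit diagonal. Assembling:

R = [[1, 0.2795, 0.5199],
 [0.2795, 1, 0.6684],
 [0.5199, 0.6684, 1]]


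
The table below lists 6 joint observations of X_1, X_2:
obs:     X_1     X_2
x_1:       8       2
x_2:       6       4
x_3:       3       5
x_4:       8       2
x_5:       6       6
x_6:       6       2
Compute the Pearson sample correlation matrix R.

Step 1 — column means:
  mean(X_1) = (8 + 6 + 3 + 8 + 6 + 6) / 6 = 37/6 = 6.1667
  mean(X_2) = (2 + 4 + 5 + 2 + 6 + 2) / 6 = 21/6 = 3.5

Step 2 — sample variances and covariances s[i,j] = (1/(n-1)) · Σ_k (x_{k,i} - mean_i) · (x_{k,j} - mean_j), with n-1 = 5:
  s[X_1,X_1] = ((1.8333)·(1.8333) + (-0.1667)·(-0.1667) + (-3.1667)·(-3.1667) + (1.8333)·(1.8333) + (-0.1667)·(-0.1667) + (-0.1667)·(-0.1667)) / 5 = 16.8333/5 = 3.3667
  s[X_1,X_2] = ((1.8333)·(-1.5) + (-0.1667)·(0.5) + (-3.1667)·(1.5) + (1.8333)·(-1.5) + (-0.1667)·(2.5) + (-0.1667)·(-1.5)) / 5 = -10.5/5 = -2.1
  s[X_2,X_2] = ((-1.5)·(-1.5) + (0.5)·(0.5) + (1.5)·(1.5) + (-1.5)·(-1.5) + (2.5)·(2.5) + (-1.5)·(-1.5)) / 5 = 15.5/5 = 3.1
  Sample standard deviations s_i = √(s[i,i]):
  s(X_1) = √(3.3667) = 1.8348
  s(X_2) = √(3.1) = 1.7607

Step 3 — r_{ij} = s_{ij} / (s_i · s_j):
  r[X_1,X_1] = 1 (diagonal).
  r[X_1,X_2] = -2.1 / (1.8348 · 1.7607) = -2.1 / 3.2306 = -0.65
  r[X_2,X_2] = 1 (diagonal).

R is symmetric with unit diagonal. Assembling:

R = [[1, -0.65],
 [-0.65, 1]]


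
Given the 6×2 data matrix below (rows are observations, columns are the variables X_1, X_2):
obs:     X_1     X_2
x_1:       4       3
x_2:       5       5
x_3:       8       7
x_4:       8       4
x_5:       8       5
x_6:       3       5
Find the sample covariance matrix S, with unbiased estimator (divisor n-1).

Step 1 — column means:
  mean(X_1) = (4 + 5 + 8 + 8 + 8 + 3) / 6 = 36/6 = 6
  mean(X_2) = (3 + 5 + 7 + 4 + 5 + 5) / 6 = 29/6 = 4.8333

Step 2 — sample covariance S[i,j] = (1/(n-1)) · Σ_k (x_{k,i} - mean_i) · (x_{k,j} - mean_j), with n-1 = 5.
  S[X_1,X_1] = ((-2)·(-2) + (-1)·(-1) + (2)·(2) + (2)·(2) + (2)·(2) + (-3)·(-3)) / 5 = 26/5 = 5.2
  S[X_1,X_2] = ((-2)·(-1.8333) + (-1)·(0.1667) + (2)·(2.1667) + (2)·(-0.8333) + (2)·(0.1667) + (-3)·(0.1667)) / 5 = 6/5 = 1.2
  S[X_2,X_2] = ((-1.8333)·(-1.8333) + (0.1667)·(0.1667) + (2.1667)·(2.1667) + (-0.8333)·(-0.8333) + (0.1667)·(0.1667) + (0.1667)·(0.1667)) / 5 = 8.8333/5 = 1.7667

S is symmetric (S[j,i] = S[i,j]). Assembling:

S = [[5.2, 1.2],
 [1.2, 1.7667]]


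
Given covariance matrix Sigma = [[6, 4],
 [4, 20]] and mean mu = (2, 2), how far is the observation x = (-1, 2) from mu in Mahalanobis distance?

Step 1 — centre the observation: (x - mu) = (-3, 0).

Step 2 — invert Sigma. det(Sigma) = 6·20 - (4)² = 104.
  Sigma^{-1} = (1/det) · [[d, -b], [-b, a]] = [[0.1923, -0.0385],
 [-0.0385, 0.0577]].

Step 3 — form the quadratic (x - mu)^T · Sigma^{-1} · (x - mu):
  Sigma^{-1} · (x - mu) = (-0.5769, 0.1154).
  (x - mu)^T · [Sigma^{-1} · (x - mu)] = (-3)·(-0.5769) + (0)·(0.1154) = 1.7308.

Step 4 — take square root: d = √(1.7308) ≈ 1.3156.

d(x, mu) = √(1.7308) ≈ 1.3156


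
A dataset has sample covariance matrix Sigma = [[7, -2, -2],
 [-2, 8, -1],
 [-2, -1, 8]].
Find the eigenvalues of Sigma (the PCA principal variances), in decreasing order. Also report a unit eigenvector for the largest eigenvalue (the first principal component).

Step 1 — characteristic polynomial p(λ) = det(λI - Sigma) = λ³ - tr·λ² + c_1·λ - det, where tr = trace, c_1 = sum of the principal 2×2 minors, det = det(Sigma):
  tr = 7 + 8 + 8 = 23,
  c_1 = (7·8 - (-2)²) + (7·8 - (-2)²) + (8·8 - (-1)²) = 52 + 52 + 63 = 167,
  det = 7·(8·8 - (-1)²) - (-2)·((-2)·8 - (-1)·(-2)) + (-2)·((-2)·(-1) - 8·(-2)) = 7·(63) - (-2)·(-18) + (-2)·(18) = 369.
  So p(λ) = λ³ - 23λ² + 167λ - 369.
Step 2 — look for an integer root (rational root theorem: any rational root is an integer divisor of 369). Testing λ = 9:
  p(9) = 729 - 1863 + 1503 - 369 = 0  ✓
  Dividing out (λ - 9): p(λ) = (λ - 9)(λ² - 14λ + 41).
Step 3 — remaining eigenvalues from the quadratic λ² - 14λ + 41 = 0:
  Δ = 14² - 4·41 = 196 - 164 = 32,  λ = (14 ± √32)/2 = (14 ± 5.6569)/2 ≈ 9.8284 or 4.1716.
  Sorted: λ_1 = 9.8284,  λ_2 = 9,  λ_3 = 4.1716  (check: sum = 23 = tr ✓).

Step 4 — unit eigenvector for λ_1 ≈ 9.8284: v spans the null space of (Sigma - λ_1 I), whose rows are
  r_1 = (-2.8284, -2, -2),  r_2 = (-2, -1.8284, -1),  r_3 = (-2, -1, -1.8284).
  v is orthogonal to every row, so take v ∝ r_1 × r_2 = ((-2)·(-1) - (-2)·(-1.8284), (-2)·(-2) - (-2.8284)·(-1), (-2.8284)·(-1.8284) - (-2)·(-2)) ≈ (-1.6569, 1.1716, 1.1716).
  Rescale (multiply by -1 so the first nonzero entry is positive): u = (1.6569, -1.1716, -1.1716).
  ||u|| = √((1.6569)² + (-1.1716)² + (-1.1716)²) = √(5.4903) ≈ 2.3431,  v_1 = u/||u|| ≈ (0.7071, -0.5, -0.5) (||v_1|| = 1).

λ_1 = 9.8284,  λ_2 = 9,  λ_3 = 4.1716;  v_1 ≈ (0.7071, -0.5, -0.5)


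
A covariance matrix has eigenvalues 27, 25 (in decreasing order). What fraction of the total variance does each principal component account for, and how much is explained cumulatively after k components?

Step 1 — total variance = trace(Sigma) = Σ λ_i = 27 + 25 = 52.

Step 2 — fraction explained by component i = λ_i / Σ λ:
  PC1: 27/52 = 0.5192
  PC2: 25/52 = 0.4808

Step 3 — cumulative fraction after k components = (λ_1 + ... + λ_k) / Σ λ:
  k = 1: 27/52 = 0.5192
  k = 2: (27 + 25)/52 = 52/52 = 1

Summary (fraction, with percent):

explained: PC1 0.5192 (51.92%), PC2 0.4808 (48.08%);  cumulative: 0.5192, 1


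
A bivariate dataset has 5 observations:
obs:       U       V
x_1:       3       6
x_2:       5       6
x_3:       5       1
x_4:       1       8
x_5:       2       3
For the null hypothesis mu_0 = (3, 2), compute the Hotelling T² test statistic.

Step 1 — sample mean vector:
  mean(U) = (3 + 5 + 5 + 1 + 2) / 5 = 16/5 = 3.2
  mean(V) = (6 + 6 + 1 + 8 + 3) / 5 = 24/5 = 4.8
  x̄ = (3.2, 4.8),  deviation x̄ - mu_0 = (3.2, 4.8) - (3, 2) = (0.2, 2.8).

Step 2 — sample covariance matrix, S[i,j] = (1/(n-1)) · Σ_k (x_{k,i} - mean_i) · (x_{k,j} - mean_j), divisor n-1 = 4:
  S[U,U] = ((-0.2)·(-0.2) + (1.8)·(1.8) + (1.8)·(1.8) + (-2.2)·(-2.2) + (-1.2)·(-1.2)) / 4 = 12.8/4 = 3.2
  S[U,V] = ((-0.2)·(1.2) + (1.8)·(1.2) + (1.8)·(-3.8) + (-2.2)·(3.2) + (-1.2)·(-1.8)) / 4 = -9.8/4 = -2.45
  S[V,V] = ((1.2)·(1.2) + (1.2)·(1.2) + (-3.8)·(-3.8) + (3.2)·(3.2) + (-1.8)·(-1.8)) / 4 = 30.8/4 = 7.7
  S = [[3.2, -2.45],
 [-2.45, 7.7]].

Step 3 — invert S. det(S) = 3.2·7.7 - (-2.45)² = 18.6375.
  S^{-1} = (1/det) · [[d, -b], [-b, a]] = [[0.4131, 0.1315],
 [0.1315, 0.1717]].

Step 4 — quadratic form (x̄ - mu_0)^T · S^{-1} · (x̄ - mu_0):
  S^{-1} · (x̄ - mu_0) = (0.4507, 0.507),
  (x̄ - mu_0)^T · [...] = (0.2)·(0.4507) + (2.8)·(0.507) = 1.5099.

Step 5 — scale by n: T² = 5 · 1.5099 = 7.5493.

T² ≈ 7.5493


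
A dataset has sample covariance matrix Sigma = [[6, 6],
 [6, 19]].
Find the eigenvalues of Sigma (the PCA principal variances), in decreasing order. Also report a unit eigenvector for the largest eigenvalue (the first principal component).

Step 1 — characteristic polynomial of 2×2 Sigma:
  det(Sigma - λI) = λ² - trace · λ + det = 0.
  trace = 6 + 19 = 25, det = 6·19 - (6)² = 78.
Step 2 — discriminant:
  Δ = trace² - 4·det = 625 - 312 = 313.
Step 3 — eigenvalues:
  λ = (trace ± √Δ)/2 = (25 ± 17.6918)/2,
  λ_1 = 21.3459,  λ_2 = 3.6541.

Step 4 — unit eigenvector for λ_1: solve (Sigma - λ_1 I)v = 0. First row:
  (6 - 21.3459)·v_x + (6)·v_y = 0, i.e. (-15.3459)·v_x + (6)·v_y = 0,
  so v ∝ (b, λ_1 - a) = (6, 15.3459) = u.
  ||u|| = √((6)² + (15.3459)²) = √(271.4967) ≈ 16.4772,
  v_1 = u/||u|| ≈ (0.3641, 0.9313) (||v_1|| = 1).

λ_1 = 21.3459,  λ_2 = 3.6541;  v_1 ≈ (0.3641, 0.9313)


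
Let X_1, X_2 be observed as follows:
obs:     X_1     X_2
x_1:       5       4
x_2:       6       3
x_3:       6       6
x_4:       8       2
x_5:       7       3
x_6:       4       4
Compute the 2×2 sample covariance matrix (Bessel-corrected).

Step 1 — column means:
  mean(X_1) = (5 + 6 + 6 + 8 + 7 + 4) / 6 = 36/6 = 6
  mean(X_2) = (4 + 3 + 6 + 2 + 3 + 4) / 6 = 22/6 = 3.6667

Step 2 — sample covariance S[i,j] = (1/(n-1)) · Σ_k (x_{k,i} - mean_i) · (x_{k,j} - mean_j), with n-1 = 5.
  S[X_1,X_1] = ((-1)·(-1) + (0)·(0) + (0)·(0) + (2)·(2) + (1)·(1) + (-2)·(-2)) / 5 = 10/5 = 2
  S[X_1,X_2] = ((-1)·(0.3333) + (0)·(-0.6667) + (0)·(2.3333) + (2)·(-1.6667) + (1)·(-0.6667) + (-2)·(0.3333)) / 5 = -5/5 = -1
  S[X_2,X_2] = ((0.3333)·(0.3333) + (-0.6667)·(-0.6667) + (2.3333)·(2.3333) + (-1.6667)·(-1.6667) + (-0.6667)·(-0.6667) + (0.3333)·(0.3333)) / 5 = 9.3333/5 = 1.8667

S is symmetric (S[j,i] = S[i,j]). Assembling:

S = [[2, -1],
 [-1, 1.8667]]


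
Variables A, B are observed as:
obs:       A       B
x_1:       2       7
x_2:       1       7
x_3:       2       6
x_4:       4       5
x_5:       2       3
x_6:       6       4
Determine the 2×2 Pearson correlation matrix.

Step 1 — column means:
  mean(A) = (2 + 1 + 2 + 4 + 2 + 6) / 6 = 17/6 = 2.8333
  mean(B) = (7 + 7 + 6 + 5 + 3 + 4) / 6 = 32/6 = 5.3333

Step 2 — sample variances and covariances s[i,j] = (1/(n-1)) · Σ_k (x_{k,i} - mean_i) · (x_{k,j} - mean_j), with n-1 = 5:
  s[A,A] = ((-0.8333)·(-0.8333) + (-1.8333)·(-1.8333) + (-0.8333)·(-0.8333) + (1.1667)·(1.1667) + (-0.8333)·(-0.8333) + (3.1667)·(3.1667)) / 5 = 16.8333/5 = 3.3667
  s[A,B] = ((-0.8333)·(1.6667) + (-1.8333)·(1.6667) + (-0.8333)·(0.6667) + (1.1667)·(-0.3333) + (-0.8333)·(-2.3333) + (3.1667)·(-1.3333)) / 5 = -7.6667/5 = -1.5333
  s[B,B] = ((1.6667)·(1.6667) + (1.6667)·(1.6667) + (0.6667)·(0.6667) + (-0.3333)·(-0.3333) + (-2.3333)·(-2.3333) + (-1.3333)·(-1.3333)) / 5 = 13.3333/5 = 2.6667
  Sample standard deviations s_i = √(s[i,i]):
  s(A) = √(3.3667) = 1.8348
  s(B) = √(2.6667) = 1.633

Step 3 — r_{ij} = s_{ij} / (s_i · s_j):
  r[A,A] = 1 (diagonal).
  r[A,B] = -1.5333 / (1.8348 · 1.633) = -1.5333 / 2.9963 = -0.5117
  r[B,B] = 1 (diagonal).

R is symmetric with unit diagonal. Assembling:

R = [[1, -0.5117],
 [-0.5117, 1]]
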